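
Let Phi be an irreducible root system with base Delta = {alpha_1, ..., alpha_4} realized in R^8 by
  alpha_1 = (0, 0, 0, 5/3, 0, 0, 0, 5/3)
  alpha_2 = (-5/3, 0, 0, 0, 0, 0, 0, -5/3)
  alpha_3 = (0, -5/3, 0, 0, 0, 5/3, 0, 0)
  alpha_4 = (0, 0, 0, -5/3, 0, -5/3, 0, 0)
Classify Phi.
A4

Compute the Cartan integers a_ij = 2(alpha_i, alpha_j)/(alpha_j, alpha_j); the resulting 4x4 Cartan matrix is
[[2, -1, 0, -1], [-1, 2, 0, 0], [0, 0, 2, -1], [-1, 0, -1, 2]].
All simple roots have the same length, so the diagram is simply laced. The associated Dynkin diagram is a chain of 4 nodes with single edges (A_4), so the type is A_4 (the algebra sl(5)).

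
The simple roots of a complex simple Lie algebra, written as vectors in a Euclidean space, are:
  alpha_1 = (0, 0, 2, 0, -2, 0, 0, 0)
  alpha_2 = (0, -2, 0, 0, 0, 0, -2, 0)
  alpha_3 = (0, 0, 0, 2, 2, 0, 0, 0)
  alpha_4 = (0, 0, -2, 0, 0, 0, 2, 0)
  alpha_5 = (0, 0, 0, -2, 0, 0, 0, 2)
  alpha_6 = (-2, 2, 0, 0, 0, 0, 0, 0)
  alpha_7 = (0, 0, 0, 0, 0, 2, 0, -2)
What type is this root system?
A_7 (sl(8))

Compute the Cartan integers a_ij = 2(alpha_i, alpha_j)/(alpha_j, alpha_j); the resulting 7x7 Cartan matrix is
[[2, 0, -1, -1, 0, 0, 0], [0, 2, 0, -1, 0, -1, 0], [-1, 0, 2, 0, -1, 0, 0], [-1, -1, 0, 2, 0, 0, 0], [0, 0, -1, 0, 2, 0, -1], [0, -1, 0, 0, 0, 2, 0], [0, 0, 0, 0, -1, 0, 2]].
All simple roots have the same length, so the diagram is simply laced. The associated Dynkin diagram is a chain of 7 nodes with single edges (A_7), so the type is A_7 (the algebra sl(8)).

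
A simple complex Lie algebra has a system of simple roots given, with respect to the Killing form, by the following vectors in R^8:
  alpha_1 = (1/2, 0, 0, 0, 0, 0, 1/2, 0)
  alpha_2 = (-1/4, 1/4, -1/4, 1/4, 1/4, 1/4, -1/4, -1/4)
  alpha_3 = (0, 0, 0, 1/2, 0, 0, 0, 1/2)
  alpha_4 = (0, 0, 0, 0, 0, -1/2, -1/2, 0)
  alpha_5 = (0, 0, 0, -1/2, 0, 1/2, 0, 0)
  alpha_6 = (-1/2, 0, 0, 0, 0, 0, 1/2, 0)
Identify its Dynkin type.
Compute the Cartan integers a_ij = 2(alpha_i, alpha_j)/(alpha_j, alpha_j); the resulting 6x6 Cartan matrix is
[[2, -1, 0, -1, 0, 0], [-1, 2, 0, 0, 0, 0], [0, 0, 2, 0, -1, 0], [-1, 0, 0, 2, -1, -1], [0, 0, -1, -1, 2, 0], [0, 0, 0, -1, 0, 2]].
All simple roots have the same length, so the diagram is simply laced. The associated Dynkin diagram is a chain of 5 nodes with one extra node attached to the third node from one end (E_6), so the type is E_6.

E_6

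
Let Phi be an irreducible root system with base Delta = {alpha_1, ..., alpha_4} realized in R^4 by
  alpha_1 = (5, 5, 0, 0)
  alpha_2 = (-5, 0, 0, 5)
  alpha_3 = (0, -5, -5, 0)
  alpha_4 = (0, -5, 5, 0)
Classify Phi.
Compute the Cartan integers a_ij = 2(alpha_i, alpha_j)/(alpha_j, alpha_j); the resulting 4x4 Cartan matrix is
[[2, -1, -1, -1], [-1, 2, 0, 0], [-1, 0, 2, 0], [-1, 0, 0, 2]].
All simple roots have the same length, so the diagram is simply laced. The associated Dynkin diagram is a chain of 2 nodes with a fork of two nodes at one end (D_4), so the type is D_4 (the algebra so(8)).

D_4 (so(8))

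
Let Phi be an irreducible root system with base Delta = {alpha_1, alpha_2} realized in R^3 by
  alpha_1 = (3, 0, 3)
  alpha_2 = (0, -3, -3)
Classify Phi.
type A_2

Compute the Cartan integers a_ij = 2(alpha_i, alpha_j)/(alpha_j, alpha_j); the resulting 2x2 Cartan matrix is
[[2, -1], [-1, 2]].
All simple roots have the same length, so the diagram is simply laced. The associated Dynkin diagram is a chain of 2 nodes with single edges (A_2), so the type is A_2 (the algebra sl(3)).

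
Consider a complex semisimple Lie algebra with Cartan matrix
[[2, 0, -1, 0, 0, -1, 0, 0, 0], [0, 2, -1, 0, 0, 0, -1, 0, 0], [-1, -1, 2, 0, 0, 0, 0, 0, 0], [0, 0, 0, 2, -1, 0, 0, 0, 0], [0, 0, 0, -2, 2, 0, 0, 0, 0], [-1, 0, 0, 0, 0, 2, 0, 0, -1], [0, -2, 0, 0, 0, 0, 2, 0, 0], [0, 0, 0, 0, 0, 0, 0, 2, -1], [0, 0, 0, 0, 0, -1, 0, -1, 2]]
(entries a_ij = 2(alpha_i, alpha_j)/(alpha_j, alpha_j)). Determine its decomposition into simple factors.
The diagram associated to this matrix has two connected components: the simple roots {alpha_4, alpha_5} form a chain of 2 nodes with a double edge at one end; the terminal node there is the unique short simple root (B_2), and {alpha_1, alpha_2, alpha_3, alpha_6, alpha_7, alpha_8, alpha_9} form a chain of 7 nodes with a double edge at one end; the terminal node there is the unique long simple root (C_7). A semisimple Lie algebra decomposes uniquely as the direct sum of simple ideals, one per connected component of its Dynkin diagram, so g ≅ B_2 ⊕ C_7 (dimension 10 + 105 = 115).

B_2 (so(5)) ⊕ C_7 (sp(14))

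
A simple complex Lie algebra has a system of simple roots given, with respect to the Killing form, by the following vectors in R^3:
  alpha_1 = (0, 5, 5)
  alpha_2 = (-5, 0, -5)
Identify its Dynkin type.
A_2 (sl(3))

Compute the Cartan integers a_ij = 2(alpha_i, alpha_j)/(alpha_j, alpha_j); the resulting 2x2 Cartan matrix is
[[2, -1], [-1, 2]].
All simple roots have the same length, so the diagram is simply laced. The associated Dynkin diagram is a chain of 2 nodes with single edges (A_2), so the type is A_2 (the algebra sl(3)).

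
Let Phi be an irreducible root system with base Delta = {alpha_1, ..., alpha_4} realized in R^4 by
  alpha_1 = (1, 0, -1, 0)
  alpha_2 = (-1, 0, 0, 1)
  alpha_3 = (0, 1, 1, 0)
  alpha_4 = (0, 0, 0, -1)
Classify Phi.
Compute the Cartan integers a_ij = 2(alpha_i, alpha_j)/(alpha_j, alpha_j); the resulting 4x4 Cartan matrix is
[[2, -1, -1, 0], [-1, 2, 0, -2], [-1, 0, 2, 0], [0, -1, 0, 2]].
The roots have two lengths (squared-length ratio 2:1); the short ones are alpha_{4}. The associated Dynkin diagram is a chain of 4 nodes with a double edge at one end; the terminal node there is the unique short simple root (B_4), so the type is B_4 (the algebra so(9)).

type B_4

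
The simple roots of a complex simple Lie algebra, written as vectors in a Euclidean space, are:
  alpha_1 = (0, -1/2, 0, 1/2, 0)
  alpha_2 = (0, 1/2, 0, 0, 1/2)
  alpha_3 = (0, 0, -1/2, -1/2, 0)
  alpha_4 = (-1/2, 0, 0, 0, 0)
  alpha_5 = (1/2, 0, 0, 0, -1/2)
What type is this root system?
B_5 (so(11))

Compute the Cartan integers a_ij = 2(alpha_i, alpha_j)/(alpha_j, alpha_j); the resulting 5x5 Cartan matrix is
[[2, -1, -1, 0, 0], [-1, 2, 0, 0, -1], [-1, 0, 2, 0, 0], [0, 0, 0, 2, -1], [0, -1, 0, -2, 2]].
The roots have two lengths (squared-length ratio 2:1); the short ones are alpha_{4}. The associated Dynkin diagram is a chain of 5 nodes with a double edge at one end; the terminal node there is the unique short simple root (B_5), so the type is B_5 (the algebra so(11)).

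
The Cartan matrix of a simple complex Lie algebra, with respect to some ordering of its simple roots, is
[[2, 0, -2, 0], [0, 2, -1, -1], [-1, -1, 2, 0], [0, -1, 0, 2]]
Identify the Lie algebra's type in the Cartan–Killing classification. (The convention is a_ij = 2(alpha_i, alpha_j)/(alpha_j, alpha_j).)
C_4 (sp(8))

The matrix has rank 4 with 2's on the diagonal. Reading the off-diagonal entries as Dynkin edges (a single edge where a_ij = a_ji = -1; a double or triple edge where a_ij * a_ji = 2 or 3), the diagram is a chain of 4 nodes with a double edge at one end; the terminal node there is the unique long simple root (C_4). One simple-root ordering that puts it in standard form is (alpha_4, alpha_2, alpha_3, alpha_1). So the algebra is type C_4, i.e. sp(8).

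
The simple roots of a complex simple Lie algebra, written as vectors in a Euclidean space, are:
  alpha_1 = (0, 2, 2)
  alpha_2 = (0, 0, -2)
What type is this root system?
B2

Compute the Cartan integers a_ij = 2(alpha_i, alpha_j)/(alpha_j, alpha_j); the resulting 2x2 Cartan matrix is
[[2, -2], [-1, 2]].
The roots have two lengths (squared-length ratio 2:1); the short ones are alpha_{2}. The associated Dynkin diagram is a chain of 2 nodes with a double edge at one end; the terminal node there is the unique short simple root (B_2), so the type is B_2 (the algebra so(5)).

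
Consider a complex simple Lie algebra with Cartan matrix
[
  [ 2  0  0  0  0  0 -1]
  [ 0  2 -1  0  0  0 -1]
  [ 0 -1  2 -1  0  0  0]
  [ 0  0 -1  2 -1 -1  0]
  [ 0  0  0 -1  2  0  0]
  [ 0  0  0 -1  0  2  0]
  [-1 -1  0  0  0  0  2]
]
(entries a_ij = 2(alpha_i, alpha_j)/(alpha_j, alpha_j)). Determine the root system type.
The matrix has rank 7 with 2's on the diagonal. Reading the off-diagonal entries as Dynkin edges (a single edge where a_ij = a_ji = -1; a double or triple edge where a_ij * a_ji = 2 or 3), the diagram is a chain of 5 nodes with a fork of two nodes at one end (D_7). One simple-root ordering that puts it in standard form is (alpha_1, alpha_7, alpha_2, alpha_3, alpha_4, alpha_5, alpha_6). So the algebra is type D_7, i.e. so(14).

D_7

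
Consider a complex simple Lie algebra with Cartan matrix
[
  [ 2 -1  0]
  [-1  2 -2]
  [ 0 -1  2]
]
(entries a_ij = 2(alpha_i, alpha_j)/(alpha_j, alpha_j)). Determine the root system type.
The matrix has rank 3 with 2's on the diagonal. Reading the off-diagonal entries as Dynkin edges (a single edge where a_ij = a_ji = -1; a double or triple edge where a_ij * a_ji = 2 or 3), the diagram is a chain of 3 nodes with a double edge at one end; the terminal node there is the unique short simple root (B_3). One simple-root ordering that puts it in standard form is (alpha_1, alpha_2, alpha_3). So the algebra is type B_3, i.e. so(7).

B_3 (so(7))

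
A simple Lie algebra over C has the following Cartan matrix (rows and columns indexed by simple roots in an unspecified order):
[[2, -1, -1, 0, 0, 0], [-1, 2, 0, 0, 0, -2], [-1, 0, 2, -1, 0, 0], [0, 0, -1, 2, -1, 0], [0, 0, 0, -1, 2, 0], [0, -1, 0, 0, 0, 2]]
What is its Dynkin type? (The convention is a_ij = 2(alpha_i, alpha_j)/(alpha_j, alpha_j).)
B_6

The matrix has rank 6 with 2's on the diagonal. Reading the off-diagonal entries as Dynkin edges (a single edge where a_ij = a_ji = -1; a double or triple edge where a_ij * a_ji = 2 or 3), the diagram is a chain of 6 nodes with a double edge at one end; the terminal node there is the unique short simple root (B_6). One simple-root ordering that puts it in standard form is (alpha_5, alpha_4, alpha_3, alpha_1, alpha_2, alpha_6). So the algebra is type B_6, i.e. so(13).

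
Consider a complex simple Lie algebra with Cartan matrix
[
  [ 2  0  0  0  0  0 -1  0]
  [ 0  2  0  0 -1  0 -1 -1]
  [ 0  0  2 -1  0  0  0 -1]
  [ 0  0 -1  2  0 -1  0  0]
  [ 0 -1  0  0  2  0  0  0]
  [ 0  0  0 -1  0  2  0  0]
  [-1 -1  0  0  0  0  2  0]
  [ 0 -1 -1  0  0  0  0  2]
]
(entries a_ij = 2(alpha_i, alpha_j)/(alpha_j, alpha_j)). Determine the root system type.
The matrix has rank 8 with 2's on the diagonal. Reading the off-diagonal entries as Dynkin edges (a single edge where a_ij = a_ji = -1; a double or triple edge where a_ij * a_ji = 2 or 3), the diagram is a chain of 7 nodes with one extra node attached to the third node from one end (E_8). One simple-root ordering that puts it in standard form is (alpha_1, alpha_5, alpha_7, alpha_2, alpha_8, alpha_3, alpha_4, alpha_6). So the algebra is type E_8.

E_8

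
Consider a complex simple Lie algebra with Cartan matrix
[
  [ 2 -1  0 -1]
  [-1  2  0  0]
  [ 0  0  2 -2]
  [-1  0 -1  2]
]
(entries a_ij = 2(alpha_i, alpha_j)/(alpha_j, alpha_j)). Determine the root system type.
The matrix has rank 4 with 2's on the diagonal. Reading the off-diagonal entries as Dynkin edges (a single edge where a_ij = a_ji = -1; a double or triple edge where a_ij * a_ji = 2 or 3), the diagram is a chain of 4 nodes with a double edge at one end; the terminal node there is the unique long simple root (C_4). One simple-root ordering that puts it in standard form is (alpha_2, alpha_1, alpha_4, alpha_3). So the algebra is type C_4, i.e. sp(8).

type C_4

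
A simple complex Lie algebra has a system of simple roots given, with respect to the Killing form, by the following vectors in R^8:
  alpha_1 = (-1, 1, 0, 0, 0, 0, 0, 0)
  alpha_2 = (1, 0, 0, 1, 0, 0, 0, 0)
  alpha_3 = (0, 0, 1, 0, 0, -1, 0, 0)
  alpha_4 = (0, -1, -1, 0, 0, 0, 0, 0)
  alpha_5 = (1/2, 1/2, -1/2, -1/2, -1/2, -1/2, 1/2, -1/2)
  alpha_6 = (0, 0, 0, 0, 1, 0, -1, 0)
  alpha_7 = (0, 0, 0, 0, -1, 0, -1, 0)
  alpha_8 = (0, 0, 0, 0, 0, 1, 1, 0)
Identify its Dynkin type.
E8

Compute the Cartan integers a_ij = 2(alpha_i, alpha_j)/(alpha_j, alpha_j); the resulting 8x8 Cartan matrix is
[[2, -1, 0, -1, 0, 0, 0, 0], [-1, 2, 0, 0, 0, 0, 0, 0], [0, 0, 2, -1, 0, 0, 0, -1], [-1, 0, -1, 2, 0, 0, 0, 0], [0, 0, 0, 0, 2, -1, 0, 0], [0, 0, 0, 0, -1, 2, 0, -1], [0, 0, 0, 0, 0, 0, 2, -1], [0, 0, -1, 0, 0, -1, -1, 2]].
All simple roots have the same length, so the diagram is simply laced. The associated Dynkin diagram is a chain of 7 nodes with one extra node attached to the third node from one end (E_8), so the type is E_8.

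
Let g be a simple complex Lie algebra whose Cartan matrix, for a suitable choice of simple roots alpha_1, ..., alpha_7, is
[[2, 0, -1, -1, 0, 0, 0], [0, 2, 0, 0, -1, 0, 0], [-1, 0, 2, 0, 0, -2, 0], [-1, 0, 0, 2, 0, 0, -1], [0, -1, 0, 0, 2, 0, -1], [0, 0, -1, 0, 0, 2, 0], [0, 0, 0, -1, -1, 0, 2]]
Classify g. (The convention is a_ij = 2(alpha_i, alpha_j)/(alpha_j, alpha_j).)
B_7

The matrix has rank 7 with 2's on the diagonal. Reading the off-diagonal entries as Dynkin edges (a single edge where a_ij = a_ji = -1; a double or triple edge where a_ij * a_ji = 2 or 3), the diagram is a chain of 7 nodes with a double edge at one end; the terminal node there is the unique short simple root (B_7). One simple-root ordering that puts it in standard form is (alpha_2, alpha_5, alpha_7, alpha_4, alpha_1, alpha_3, alpha_6). So the algebra is type B_7, i.e. so(15).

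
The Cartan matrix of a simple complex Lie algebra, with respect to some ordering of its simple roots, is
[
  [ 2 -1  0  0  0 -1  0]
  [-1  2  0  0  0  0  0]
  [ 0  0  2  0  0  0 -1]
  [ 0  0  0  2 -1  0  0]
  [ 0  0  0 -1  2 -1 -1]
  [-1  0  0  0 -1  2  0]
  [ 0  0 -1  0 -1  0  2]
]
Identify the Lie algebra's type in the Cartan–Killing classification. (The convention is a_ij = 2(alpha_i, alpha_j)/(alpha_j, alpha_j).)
E7

The matrix has rank 7 with 2's on the diagonal. Reading the off-diagonal entries as Dynkin edges (a single edge where a_ij = a_ji = -1; a double or triple edge where a_ij * a_ji = 2 or 3), the diagram is a chain of 6 nodes with one extra node attached to the third node from one end (E_7). One simple-root ordering that puts it in standard form is (alpha_3, alpha_4, alpha_7, alpha_5, alpha_6, alpha_1, alpha_2). So the algebra is type E_7.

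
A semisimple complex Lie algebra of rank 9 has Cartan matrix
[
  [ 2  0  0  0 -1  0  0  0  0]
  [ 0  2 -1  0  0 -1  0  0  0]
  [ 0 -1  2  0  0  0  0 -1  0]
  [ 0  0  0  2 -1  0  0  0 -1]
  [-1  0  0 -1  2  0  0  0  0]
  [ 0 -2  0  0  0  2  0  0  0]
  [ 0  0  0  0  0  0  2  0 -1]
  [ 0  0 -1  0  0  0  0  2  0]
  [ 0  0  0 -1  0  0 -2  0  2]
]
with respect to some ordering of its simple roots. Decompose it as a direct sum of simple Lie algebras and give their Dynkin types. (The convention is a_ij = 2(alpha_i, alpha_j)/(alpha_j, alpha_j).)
B_5 + C_4

The diagram associated to this matrix has two connected components: the simple roots {alpha_1, alpha_4, alpha_5, alpha_7, alpha_9} form a chain of 5 nodes with a double edge at one end; the terminal node there is the unique short simple root (B_5), and {alpha_2, alpha_3, alpha_6, alpha_8} form a chain of 4 nodes with a double edge at one end; the terminal node there is the unique long simple root (C_4). A semisimple Lie algebra decomposes uniquely as the direct sum of simple ideals, one per connected component of its Dynkin diagram, so g ≅ B_5 ⊕ C_4 (dimension 55 + 36 = 91).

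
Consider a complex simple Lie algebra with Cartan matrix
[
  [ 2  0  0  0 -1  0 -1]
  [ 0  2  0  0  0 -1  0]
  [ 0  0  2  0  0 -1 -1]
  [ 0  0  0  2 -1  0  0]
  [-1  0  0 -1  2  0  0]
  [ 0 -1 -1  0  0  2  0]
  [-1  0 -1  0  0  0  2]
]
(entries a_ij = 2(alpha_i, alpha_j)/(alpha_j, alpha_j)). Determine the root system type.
The matrix has rank 7 with 2's on the diagonal. Reading the off-diagonal entries as Dynkin edges (a single edge where a_ij = a_ji = -1; a double or triple edge where a_ij * a_ji = 2 or 3), the diagram is a chain of 7 nodes with single edges (A_7). One simple-root ordering that puts it in standard form is (alpha_2, alpha_6, alpha_3, alpha_7, alpha_1, alpha_5, alpha_4). So the algebra is type A_7, i.e. sl(8).

A7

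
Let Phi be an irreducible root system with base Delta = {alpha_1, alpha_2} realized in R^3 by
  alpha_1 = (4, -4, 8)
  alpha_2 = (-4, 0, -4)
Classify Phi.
G_2

Compute the Cartan integers a_ij = 2(alpha_i, alpha_j)/(alpha_j, alpha_j); the resulting 2x2 Cartan matrix is
[[2, -3], [-1, 2]].
The roots have two lengths (squared-length ratio 3:1); the short ones are alpha_{2}. The associated Dynkin diagram is two nodes joined by a triple edge (G_2), so the type is G_2.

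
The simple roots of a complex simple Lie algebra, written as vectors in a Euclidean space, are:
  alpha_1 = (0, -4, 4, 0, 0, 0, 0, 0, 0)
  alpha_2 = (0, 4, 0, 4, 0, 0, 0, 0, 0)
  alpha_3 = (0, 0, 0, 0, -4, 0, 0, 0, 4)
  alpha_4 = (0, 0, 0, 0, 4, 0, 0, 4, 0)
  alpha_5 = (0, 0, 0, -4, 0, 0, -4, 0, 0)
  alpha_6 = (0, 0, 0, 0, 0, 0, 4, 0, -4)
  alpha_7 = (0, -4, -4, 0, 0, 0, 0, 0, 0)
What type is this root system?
D_7

Compute the Cartan integers a_ij = 2(alpha_i, alpha_j)/(alpha_j, alpha_j); the resulting 7x7 Cartan matrix is
[[2, -1, 0, 0, 0, 0, 0], [-1, 2, 0, 0, -1, 0, -1], [0, 0, 2, -1, 0, -1, 0], [0, 0, -1, 2, 0, 0, 0], [0, -1, 0, 0, 2, -1, 0], [0, 0, -1, 0, -1, 2, 0], [0, -1, 0, 0, 0, 0, 2]].
All simple roots have the same length, so the diagram is simply laced. The associated Dynkin diagram is a chain of 5 nodes with a fork of two nodes at one end (D_7), so the type is D_7 (the algebra so(14)).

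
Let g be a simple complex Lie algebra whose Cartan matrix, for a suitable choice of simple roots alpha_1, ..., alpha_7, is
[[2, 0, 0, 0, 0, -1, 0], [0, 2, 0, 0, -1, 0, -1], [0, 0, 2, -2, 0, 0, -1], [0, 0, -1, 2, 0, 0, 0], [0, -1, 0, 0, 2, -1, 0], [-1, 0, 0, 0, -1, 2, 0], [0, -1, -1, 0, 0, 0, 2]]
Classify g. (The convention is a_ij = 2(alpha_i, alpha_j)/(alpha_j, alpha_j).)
B_7 (so(15))

The matrix has rank 7 with 2's on the diagonal. Reading the off-diagonal entries as Dynkin edges (a single edge where a_ij = a_ji = -1; a double or triple edge where a_ij * a_ji = 2 or 3), the diagram is a chain of 7 nodes with a double edge at one end; the terminal node there is the unique short simple root (B_7). One simple-root ordering that puts it in standard form is (alpha_1, alpha_6, alpha_5, alpha_2, alpha_7, alpha_3, alpha_4). So the algebra is type B_7, i.e. so(15).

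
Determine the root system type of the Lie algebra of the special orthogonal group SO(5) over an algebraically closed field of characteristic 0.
This is so(5) with 5 odd, which has dimension 5(5-1)/2 = 10 and rank (5-1)/2 = 2. In the classification of classical Lie algebras, the orthogonal algebra so(2n+1) in an odd number of variables has type B_n; here n = 2, so the Dynkin diagram is a chain of 2 nodes with a double edge at one end; the terminal node there is the unique short simple root (B_2). Hence the type is B_2.

B_2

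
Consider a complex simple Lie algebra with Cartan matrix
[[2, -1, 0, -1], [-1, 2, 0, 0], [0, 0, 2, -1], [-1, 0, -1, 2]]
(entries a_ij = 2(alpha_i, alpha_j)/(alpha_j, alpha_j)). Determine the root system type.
A4

The matrix has rank 4 with 2's on the diagonal. Reading the off-diagonal entries as Dynkin edges (a single edge where a_ij = a_ji = -1; a double or triple edge where a_ij * a_ji = 2 or 3), the diagram is a chain of 4 nodes with single edges (A_4). One simple-root ordering that puts it in standard form is (alpha_3, alpha_4, alpha_1, alpha_2). So the algebra is type A_4, i.e. sl(5).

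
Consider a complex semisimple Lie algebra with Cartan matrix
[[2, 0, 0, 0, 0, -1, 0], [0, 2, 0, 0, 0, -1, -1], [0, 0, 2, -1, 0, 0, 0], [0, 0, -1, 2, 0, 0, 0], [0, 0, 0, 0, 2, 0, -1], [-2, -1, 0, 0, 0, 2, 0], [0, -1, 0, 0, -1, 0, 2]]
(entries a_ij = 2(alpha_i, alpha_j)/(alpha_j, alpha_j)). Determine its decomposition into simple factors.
The diagram associated to this matrix has two connected components: the simple roots {alpha_3, alpha_4} form a chain of 2 nodes with single edges (A_2), and {alpha_1, alpha_2, alpha_5, alpha_6, alpha_7} form a chain of 5 nodes with a double edge at one end; the terminal node there is the unique short simple root (B_5). A semisimple Lie algebra decomposes uniquely as the direct sum of simple ideals, one per connected component of its Dynkin diagram, so g ≅ A_2 ⊕ B_5 (dimension 8 + 55 = 63).

type A_2 + type B_5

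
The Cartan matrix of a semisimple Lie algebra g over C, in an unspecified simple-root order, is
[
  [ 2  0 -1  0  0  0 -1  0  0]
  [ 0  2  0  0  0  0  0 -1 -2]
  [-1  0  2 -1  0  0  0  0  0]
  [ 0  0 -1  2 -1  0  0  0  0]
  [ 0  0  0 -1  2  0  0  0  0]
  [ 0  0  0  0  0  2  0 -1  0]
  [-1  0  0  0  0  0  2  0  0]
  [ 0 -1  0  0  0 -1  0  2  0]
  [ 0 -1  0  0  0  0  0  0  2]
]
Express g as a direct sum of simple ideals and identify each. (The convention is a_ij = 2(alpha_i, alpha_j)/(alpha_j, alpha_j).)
A_5 + B_4

The diagram associated to this matrix has two connected components: the simple roots {alpha_1, alpha_3, alpha_4, alpha_5, alpha_7} form a chain of 5 nodes with single edges (A_5), and {alpha_2, alpha_6, alpha_8, alpha_9} form a chain of 4 nodes with a double edge at one end; the terminal node there is the unique short simple root (B_4). A semisimple Lie algebra decomposes uniquely as the direct sum of simple ideals, one per connected component of its Dynkin diagram, so g ≅ A_5 ⊕ B_4 (dimension 35 + 36 = 71).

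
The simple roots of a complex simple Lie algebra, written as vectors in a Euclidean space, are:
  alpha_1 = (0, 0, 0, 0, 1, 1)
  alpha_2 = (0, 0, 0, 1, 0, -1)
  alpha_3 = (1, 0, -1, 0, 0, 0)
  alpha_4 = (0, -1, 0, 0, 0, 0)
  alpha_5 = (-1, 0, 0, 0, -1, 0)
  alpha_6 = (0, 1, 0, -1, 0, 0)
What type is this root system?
Compute the Cartan integers a_ij = 2(alpha_i, alpha_j)/(alpha_j, alpha_j); the resulting 6x6 Cartan matrix is
[[2, -1, 0, 0, -1, 0], [-1, 2, 0, 0, 0, -1], [0, 0, 2, 0, -1, 0], [0, 0, 0, 2, 0, -1], [-1, 0, -1, 0, 2, 0], [0, -1, 0, -2, 0, 2]].
The roots have two lengths (squared-length ratio 2:1); the short ones are alpha_{4}. The associated Dynkin diagram is a chain of 6 nodes with a double edge at one end; the terminal node there is the unique short simple root (B_6), so the type is B_6 (the algebra so(13)).

type B_6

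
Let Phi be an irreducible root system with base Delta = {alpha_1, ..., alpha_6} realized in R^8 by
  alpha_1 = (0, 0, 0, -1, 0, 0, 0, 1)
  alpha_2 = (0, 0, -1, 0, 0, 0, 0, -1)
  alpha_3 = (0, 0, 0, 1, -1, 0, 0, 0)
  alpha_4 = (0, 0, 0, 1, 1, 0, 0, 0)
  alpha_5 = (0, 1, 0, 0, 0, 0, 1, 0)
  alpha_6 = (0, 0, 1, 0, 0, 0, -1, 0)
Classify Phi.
D6

Compute the Cartan integers a_ij = 2(alpha_i, alpha_j)/(alpha_j, alpha_j); the resulting 6x6 Cartan matrix is
[[2, -1, -1, -1, 0, 0], [-1, 2, 0, 0, 0, -1], [-1, 0, 2, 0, 0, 0], [-1, 0, 0, 2, 0, 0], [0, 0, 0, 0, 2, -1], [0, -1, 0, 0, -1, 2]].
All simple roots have the same length, so the diagram is simply laced. The associated Dynkin diagram is a chain of 4 nodes with a fork of two nodes at one end (D_6), so the type is D_6 (the algebra so(12)).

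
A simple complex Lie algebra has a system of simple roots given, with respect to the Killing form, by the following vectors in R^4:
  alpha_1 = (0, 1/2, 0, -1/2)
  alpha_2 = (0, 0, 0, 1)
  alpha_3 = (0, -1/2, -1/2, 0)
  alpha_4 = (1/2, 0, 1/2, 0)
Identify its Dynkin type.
Compute the Cartan integers a_ij = 2(alpha_i, alpha_j)/(alpha_j, alpha_j); the resulting 4x4 Cartan matrix is
[[2, -1, -1, 0], [-2, 2, 0, 0], [-1, 0, 2, -1], [0, 0, -1, 2]].
The roots have two lengths (squared-length ratio 2:1); the short ones are alpha_{1,3,4}. The associated Dynkin diagram is a chain of 4 nodes with a double edge at one end; the terminal node there is the unique long simple root (C_4), so the type is C_4 (the algebra sp(8)).

C4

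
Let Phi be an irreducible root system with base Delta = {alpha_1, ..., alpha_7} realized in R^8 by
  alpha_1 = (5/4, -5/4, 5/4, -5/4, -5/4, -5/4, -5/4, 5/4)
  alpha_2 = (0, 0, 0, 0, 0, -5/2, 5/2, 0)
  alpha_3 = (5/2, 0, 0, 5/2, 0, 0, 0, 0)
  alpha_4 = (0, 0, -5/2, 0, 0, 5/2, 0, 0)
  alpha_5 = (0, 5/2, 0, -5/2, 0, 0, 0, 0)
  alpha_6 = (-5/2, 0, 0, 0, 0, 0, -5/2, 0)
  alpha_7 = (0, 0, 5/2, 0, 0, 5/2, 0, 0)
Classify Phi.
Compute the Cartan integers a_ij = 2(alpha_i, alpha_j)/(alpha_j, alpha_j); the resulting 7x7 Cartan matrix is
[[2, 0, 0, -1, 0, 0, 0], [0, 2, 0, -1, 0, -1, -1], [0, 0, 2, 0, -1, -1, 0], [-1, -1, 0, 2, 0, 0, 0], [0, 0, -1, 0, 2, 0, 0], [0, -1, -1, 0, 0, 2, 0], [0, -1, 0, 0, 0, 0, 2]].
All simple roots have the same length, so the diagram is simply laced. The associated Dynkin diagram is a chain of 6 nodes with one extra node attached to the third node from one end (E_7), so the type is E_7.

E7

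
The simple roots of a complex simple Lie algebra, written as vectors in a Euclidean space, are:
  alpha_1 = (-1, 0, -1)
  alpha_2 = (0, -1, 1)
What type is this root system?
A2

Compute the Cartan integers a_ij = 2(alpha_i, alpha_j)/(alpha_j, alpha_j); the resulting 2x2 Cartan matrix is
[[2, -1], [-1, 2]].
All simple roots have the same length, so the diagram is simply laced. The associated Dynkin diagram is a chain of 2 nodes with single edges (A_2), so the type is A_2 (the algebra sl(3)).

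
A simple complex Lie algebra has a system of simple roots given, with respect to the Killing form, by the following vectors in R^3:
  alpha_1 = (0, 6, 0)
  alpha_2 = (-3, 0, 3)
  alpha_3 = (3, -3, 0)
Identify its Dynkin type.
Compute the Cartan integers a_ij = 2(alpha_i, alpha_j)/(alpha_j, alpha_j); the resulting 3x3 Cartan matrix is
[[2, 0, -2], [0, 2, -1], [-1, -1, 2]].
The roots have two lengths (squared-length ratio 2:1); the short ones are alpha_{2,3}. The associated Dynkin diagram is a chain of 3 nodes with a double edge at one end; the terminal node there is the unique long simple root (C_3), so the type is C_3 (the algebra sp(6)).

type C_3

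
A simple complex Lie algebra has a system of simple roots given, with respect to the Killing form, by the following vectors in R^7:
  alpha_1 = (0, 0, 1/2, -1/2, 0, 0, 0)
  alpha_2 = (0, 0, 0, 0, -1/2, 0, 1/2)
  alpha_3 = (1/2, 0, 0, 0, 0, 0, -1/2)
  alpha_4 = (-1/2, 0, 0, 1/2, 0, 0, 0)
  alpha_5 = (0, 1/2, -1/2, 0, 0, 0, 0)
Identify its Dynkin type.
A_5 (sl(6))

Compute the Cartan integers a_ij = 2(alpha_i, alpha_j)/(alpha_j, alpha_j); the resulting 5x5 Cartan matrix is
[[2, 0, 0, -1, -1], [0, 2, -1, 0, 0], [0, -1, 2, -1, 0], [-1, 0, -1, 2, 0], [-1, 0, 0, 0, 2]].
All simple roots have the same length, so the diagram is simply laced. The associated Dynkin diagram is a chain of 5 nodes with single edges (A_5), so the type is A_5 (the algebra sl(6)).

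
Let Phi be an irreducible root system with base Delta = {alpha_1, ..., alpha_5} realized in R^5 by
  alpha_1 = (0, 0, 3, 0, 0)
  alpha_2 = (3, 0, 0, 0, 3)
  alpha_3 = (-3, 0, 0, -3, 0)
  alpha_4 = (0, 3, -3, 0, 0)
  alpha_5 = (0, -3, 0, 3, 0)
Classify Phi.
Compute the Cartan integers a_ij = 2(alpha_i, alpha_j)/(alpha_j, alpha_j); the resulting 5x5 Cartan matrix is
[[2, 0, 0, -1, 0], [0, 2, -1, 0, 0], [0, -1, 2, 0, -1], [-2, 0, 0, 2, -1], [0, 0, -1, -1, 2]].
The roots have two lengths (squared-length ratio 2:1); the short ones are alpha_{1}. The associated Dynkin diagram is a chain of 5 nodes with a double edge at one end; the terminal node there is the unique short simple root (B_5), so the type is B_5 (the algebra so(11)).

B5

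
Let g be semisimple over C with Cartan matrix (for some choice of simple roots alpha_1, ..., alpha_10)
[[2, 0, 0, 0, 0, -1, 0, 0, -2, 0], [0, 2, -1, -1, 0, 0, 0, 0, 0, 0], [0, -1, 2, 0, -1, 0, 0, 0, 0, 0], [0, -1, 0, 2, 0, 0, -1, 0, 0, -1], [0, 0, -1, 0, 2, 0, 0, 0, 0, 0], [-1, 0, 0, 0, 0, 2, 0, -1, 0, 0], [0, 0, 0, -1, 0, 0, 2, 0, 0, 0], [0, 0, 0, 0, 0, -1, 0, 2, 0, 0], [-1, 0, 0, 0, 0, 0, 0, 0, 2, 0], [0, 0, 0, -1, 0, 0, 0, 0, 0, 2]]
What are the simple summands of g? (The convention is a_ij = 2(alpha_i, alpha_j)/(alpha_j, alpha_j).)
type B_4 + type D_6

The diagram associated to this matrix has two connected components: the simple roots {alpha_1, alpha_6, alpha_8, alpha_9} form a chain of 4 nodes with a double edge at one end; the terminal node there is the unique short simple root (B_4), and {alpha_2, alpha_3, alpha_4, alpha_5, alpha_7, alpha_10} form a chain of 4 nodes with a fork of two nodes at one end (D_6). A semisimple Lie algebra decomposes uniquely as the direct sum of simple ideals, one per connected component of its Dynkin diagram, so g ≅ B_4 ⊕ D_6 (dimension 36 + 66 = 102).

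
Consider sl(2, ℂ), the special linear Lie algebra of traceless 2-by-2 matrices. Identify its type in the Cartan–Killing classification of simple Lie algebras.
This is sl(2), which has dimension 2^2 - 1 = 3 and rank 2 - 1 = 1 (a Cartan subalgebra is the diagonal traceless matrices). In the classification of classical Lie algebras, the special linear algebra sl(n+1) has type A_n; here n = 1, so the Dynkin diagram is a chain of 1 nodes with single edges (A_1). Hence the type is A_1.

A1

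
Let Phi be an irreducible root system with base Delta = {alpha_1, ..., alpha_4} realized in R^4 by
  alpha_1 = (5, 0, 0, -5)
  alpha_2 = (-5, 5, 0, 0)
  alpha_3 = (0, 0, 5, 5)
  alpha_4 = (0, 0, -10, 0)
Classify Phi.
Compute the Cartan integers a_ij = 2(alpha_i, alpha_j)/(alpha_j, alpha_j); the resulting 4x4 Cartan matrix is
[[2, -1, -1, 0], [-1, 2, 0, 0], [-1, 0, 2, -1], [0, 0, -2, 2]].
The roots have two lengths (squared-length ratio 2:1); the short ones are alpha_{1,2,3}. The associated Dynkin diagram is a chain of 4 nodes with a double edge at one end; the terminal node there is the unique long simple root (C_4), so the type is C_4 (the algebra sp(8)).

type C_4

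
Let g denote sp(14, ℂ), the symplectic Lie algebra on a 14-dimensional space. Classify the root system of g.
C_7 (sp(14))

This is sp(14), which has dimension 14(14+1)/2 = 105 and rank 14/2 = 7. In the classification of classical Lie algebras, the symplectic algebra sp(2n) has type C_n; here n = 7, so the Dynkin diagram is a chain of 7 nodes with a double edge at one end; the terminal node there is the unique long simple root (C_7). Hence the type is C_7.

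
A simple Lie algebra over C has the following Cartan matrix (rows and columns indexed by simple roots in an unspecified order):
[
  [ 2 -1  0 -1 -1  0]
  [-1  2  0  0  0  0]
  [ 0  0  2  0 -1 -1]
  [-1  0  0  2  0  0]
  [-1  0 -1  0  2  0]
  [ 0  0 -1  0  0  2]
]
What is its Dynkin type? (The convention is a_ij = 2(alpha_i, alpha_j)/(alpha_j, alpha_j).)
type D_6

The matrix has rank 6 with 2's on the diagonal. Reading the off-diagonal entries as Dynkin edges (a single edge where a_ij = a_ji = -1; a double or triple edge where a_ij * a_ji = 2 or 3), the diagram is a chain of 4 nodes with a fork of two nodes at one end (D_6). One simple-root ordering that puts it in standard form is (alpha_6, alpha_3, alpha_5, alpha_1, alpha_2, alpha_4). So the algebra is type D_6, i.e. so(12).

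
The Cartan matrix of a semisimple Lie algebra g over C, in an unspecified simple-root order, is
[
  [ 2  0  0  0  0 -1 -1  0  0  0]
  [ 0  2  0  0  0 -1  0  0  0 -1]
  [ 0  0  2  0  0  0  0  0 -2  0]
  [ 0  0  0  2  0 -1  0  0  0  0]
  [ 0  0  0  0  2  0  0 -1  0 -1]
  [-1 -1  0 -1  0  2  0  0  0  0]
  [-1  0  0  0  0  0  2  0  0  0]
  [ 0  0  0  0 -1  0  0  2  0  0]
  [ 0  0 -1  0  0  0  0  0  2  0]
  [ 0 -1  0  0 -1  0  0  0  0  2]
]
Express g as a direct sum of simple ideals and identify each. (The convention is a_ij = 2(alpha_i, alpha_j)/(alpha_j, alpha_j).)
The diagram associated to this matrix has two connected components: the simple roots {alpha_3, alpha_9} form a chain of 2 nodes with a double edge at one end; the terminal node there is the unique short simple root (B_2), and {alpha_1, alpha_2, alpha_4, alpha_5, alpha_6, alpha_7, alpha_8, alpha_10} form a chain of 7 nodes with one extra node attached to the third node from one end (E_8). A semisimple Lie algebra decomposes uniquely as the direct sum of simple ideals, one per connected component of its Dynkin diagram, so g ≅ B_2 ⊕ E_8 (dimension 10 + 248 = 258).

B2 ⊕ E8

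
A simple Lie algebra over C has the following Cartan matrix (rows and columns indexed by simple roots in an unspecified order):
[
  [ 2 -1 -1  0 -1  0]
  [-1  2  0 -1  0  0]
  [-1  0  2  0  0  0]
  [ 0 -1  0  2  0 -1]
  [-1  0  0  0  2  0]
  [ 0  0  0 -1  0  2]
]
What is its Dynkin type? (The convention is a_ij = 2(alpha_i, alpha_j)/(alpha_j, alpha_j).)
The matrix has rank 6 with 2's on the diagonal. Reading the off-diagonal entries as Dynkin edges (a single edge where a_ij = a_ji = -1; a double or triple edge where a_ij * a_ji = 2 or 3), the diagram is a chain of 4 nodes with a fork of two nodes at one end (D_6). One simple-root ordering that puts it in standard form is (alpha_6, alpha_4, alpha_2, alpha_1, alpha_5, alpha_3). So the algebra is type D_6, i.e. so(12).

D_6 (so(12))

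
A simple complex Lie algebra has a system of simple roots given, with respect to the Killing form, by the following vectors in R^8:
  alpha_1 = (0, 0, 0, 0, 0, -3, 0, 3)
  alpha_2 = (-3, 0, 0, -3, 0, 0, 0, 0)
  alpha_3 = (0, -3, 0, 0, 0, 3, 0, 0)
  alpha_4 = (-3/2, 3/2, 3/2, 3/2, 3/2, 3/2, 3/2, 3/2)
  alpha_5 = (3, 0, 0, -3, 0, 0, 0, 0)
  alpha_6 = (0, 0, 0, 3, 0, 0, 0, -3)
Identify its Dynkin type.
Compute the Cartan integers a_ij = 2(alpha_i, alpha_j)/(alpha_j, alpha_j); the resulting 6x6 Cartan matrix is
[[2, 0, -1, 0, 0, -1], [0, 2, 0, 0, 0, -1], [-1, 0, 2, 0, 0, 0], [0, 0, 0, 2, -1, 0], [0, 0, 0, -1, 2, -1], [-1, -1, 0, 0, -1, 2]].
All simple roots have the same length, so the diagram is simply laced. The associated Dynkin diagram is a chain of 5 nodes with one extra node attached to the third node from one end (E_6), so the type is E_6.

E_6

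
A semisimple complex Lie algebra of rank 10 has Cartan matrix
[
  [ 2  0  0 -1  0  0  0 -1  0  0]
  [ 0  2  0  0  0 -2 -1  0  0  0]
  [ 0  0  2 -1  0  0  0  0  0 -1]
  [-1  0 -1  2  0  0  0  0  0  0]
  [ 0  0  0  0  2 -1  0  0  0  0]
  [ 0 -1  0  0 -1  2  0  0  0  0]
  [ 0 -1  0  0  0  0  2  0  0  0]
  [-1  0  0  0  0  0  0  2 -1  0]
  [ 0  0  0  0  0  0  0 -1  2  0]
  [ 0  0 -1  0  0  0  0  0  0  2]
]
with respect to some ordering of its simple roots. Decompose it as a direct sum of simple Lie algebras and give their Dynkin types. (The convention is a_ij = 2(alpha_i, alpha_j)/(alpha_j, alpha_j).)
A_6 (sl(7)) + F_4

The diagram associated to this matrix has two connected components: the simple roots {alpha_1, alpha_3, alpha_4, alpha_8, alpha_9, alpha_10} form a chain of 6 nodes with single edges (A_6), and {alpha_2, alpha_5, alpha_6, alpha_7} form a chain of 4 nodes with a double edge between the middle two (F_4). A semisimple Lie algebra decomposes uniquely as the direct sum of simple ideals, one per connected component of its Dynkin diagram, so g ≅ A_6 ⊕ F_4 (dimension 48 + 52 = 100).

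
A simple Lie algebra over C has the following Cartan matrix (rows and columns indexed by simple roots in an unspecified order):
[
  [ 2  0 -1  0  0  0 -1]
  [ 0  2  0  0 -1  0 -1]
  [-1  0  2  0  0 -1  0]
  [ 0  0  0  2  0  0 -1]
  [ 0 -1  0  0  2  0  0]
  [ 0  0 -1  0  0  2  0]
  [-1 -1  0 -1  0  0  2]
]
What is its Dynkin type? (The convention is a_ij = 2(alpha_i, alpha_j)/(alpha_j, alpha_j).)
E_7

The matrix has rank 7 with 2's on the diagonal. Reading the off-diagonal entries as Dynkin edges (a single edge where a_ij = a_ji = -1; a double or triple edge where a_ij * a_ji = 2 or 3), the diagram is a chain of 6 nodes with one extra node attached to the third node from one end (E_7). One simple-root ordering that puts it in standard form is (alpha_5, alpha_4, alpha_2, alpha_7, alpha_1, alpha_3, alpha_6). So the algebra is type E_7.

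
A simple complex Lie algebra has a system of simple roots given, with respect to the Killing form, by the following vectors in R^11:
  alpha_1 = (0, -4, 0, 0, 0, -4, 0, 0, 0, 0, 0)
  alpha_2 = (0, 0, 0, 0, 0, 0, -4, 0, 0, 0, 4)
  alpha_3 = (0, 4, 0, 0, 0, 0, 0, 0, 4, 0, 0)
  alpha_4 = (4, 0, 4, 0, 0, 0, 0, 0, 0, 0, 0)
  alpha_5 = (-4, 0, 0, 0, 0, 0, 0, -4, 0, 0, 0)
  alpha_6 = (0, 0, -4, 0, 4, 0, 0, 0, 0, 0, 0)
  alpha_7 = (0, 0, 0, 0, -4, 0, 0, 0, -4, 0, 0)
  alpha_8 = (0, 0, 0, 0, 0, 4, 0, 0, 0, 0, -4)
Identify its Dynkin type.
A_8 (sl(9))

Compute the Cartan integers a_ij = 2(alpha_i, alpha_j)/(alpha_j, alpha_j); the resulting 8x8 Cartan matrix is
[[2, 0, -1, 0, 0, 0, 0, -1], [0, 2, 0, 0, 0, 0, 0, -1], [-1, 0, 2, 0, 0, 0, -1, 0], [0, 0, 0, 2, -1, -1, 0, 0], [0, 0, 0, -1, 2, 0, 0, 0], [0, 0, 0, -1, 0, 2, -1, 0], [0, 0, -1, 0, 0, -1, 2, 0], [-1, -1, 0, 0, 0, 0, 0, 2]].
All simple roots have the same length, so the diagram is simply laced. The associated Dynkin diagram is a chain of 8 nodes with single edges (A_8), so the type is A_8 (the algebra sl(9)).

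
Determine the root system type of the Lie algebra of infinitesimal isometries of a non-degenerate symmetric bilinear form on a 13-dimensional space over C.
This is so(13) with 13 odd, which has dimension 13(13-1)/2 = 78 and rank (13-1)/2 = 6. In the classification of classical Lie algebras, the orthogonal algebra so(2n+1) in an odd number of variables has type B_n; here n = 6, so the Dynkin diagram is a chain of 6 nodes with a double edge at one end; the terminal node there is the unique short simple root (B_6). Hence the type is B_6.

B6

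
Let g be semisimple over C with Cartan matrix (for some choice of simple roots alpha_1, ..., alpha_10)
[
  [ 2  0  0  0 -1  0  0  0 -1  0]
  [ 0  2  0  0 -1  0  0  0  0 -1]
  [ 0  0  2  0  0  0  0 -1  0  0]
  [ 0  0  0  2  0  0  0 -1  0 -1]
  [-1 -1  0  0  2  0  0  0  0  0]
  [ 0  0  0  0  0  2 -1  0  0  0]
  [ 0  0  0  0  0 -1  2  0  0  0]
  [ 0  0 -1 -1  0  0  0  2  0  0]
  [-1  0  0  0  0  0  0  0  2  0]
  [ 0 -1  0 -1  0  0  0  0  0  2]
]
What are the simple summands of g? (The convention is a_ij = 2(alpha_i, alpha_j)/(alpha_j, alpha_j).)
type A_2 ⊕ type A_8

The diagram associated to this matrix has two connected components: the simple roots {alpha_6, alpha_7} form a chain of 2 nodes with single edges (A_2), and {alpha_1, alpha_2, alpha_3, alpha_4, alpha_5, alpha_8, alpha_9, alpha_10} form a chain of 8 nodes with single edges (A_8). A semisimple Lie algebra decomposes uniquely as the direct sum of simple ideals, one per connected component of its Dynkin diagram, so g ≅ A_2 ⊕ A_8 (dimension 8 + 80 = 88).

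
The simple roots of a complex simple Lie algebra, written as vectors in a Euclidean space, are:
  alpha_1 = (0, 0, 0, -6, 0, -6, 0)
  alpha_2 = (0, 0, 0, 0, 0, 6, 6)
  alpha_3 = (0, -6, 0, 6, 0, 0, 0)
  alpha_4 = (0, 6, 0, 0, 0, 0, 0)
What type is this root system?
B_4 (so(9))

Compute the Cartan integers a_ij = 2(alpha_i, alpha_j)/(alpha_j, alpha_j); the resulting 4x4 Cartan matrix is
[[2, -1, -1, 0], [-1, 2, 0, 0], [-1, 0, 2, -2], [0, 0, -1, 2]].
The roots have two lengths (squared-length ratio 2:1); the short ones are alpha_{4}. The associated Dynkin diagram is a chain of 4 nodes with a double edge at one end; the terminal node there is the unique short simple root (B_4), so the type is B_4 (the algebra so(9)).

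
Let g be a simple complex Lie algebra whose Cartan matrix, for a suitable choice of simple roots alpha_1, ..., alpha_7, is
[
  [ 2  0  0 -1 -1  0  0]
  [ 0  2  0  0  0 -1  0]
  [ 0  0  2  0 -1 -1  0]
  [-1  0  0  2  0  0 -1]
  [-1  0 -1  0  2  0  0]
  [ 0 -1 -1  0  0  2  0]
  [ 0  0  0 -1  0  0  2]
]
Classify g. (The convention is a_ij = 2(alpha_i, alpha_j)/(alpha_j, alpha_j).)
A_7 (sl(8))

The matrix has rank 7 with 2's on the diagonal. Reading the off-diagonal entries as Dynkin edges (a single edge where a_ij = a_ji = -1; a double or triple edge where a_ij * a_ji = 2 or 3), the diagram is a chain of 7 nodes with single edges (A_7). One simple-root ordering that puts it in standard form is (alpha_7, alpha_4, alpha_1, alpha_5, alpha_3, alpha_6, alpha_2). So the algebra is type A_7, i.e. sl(8).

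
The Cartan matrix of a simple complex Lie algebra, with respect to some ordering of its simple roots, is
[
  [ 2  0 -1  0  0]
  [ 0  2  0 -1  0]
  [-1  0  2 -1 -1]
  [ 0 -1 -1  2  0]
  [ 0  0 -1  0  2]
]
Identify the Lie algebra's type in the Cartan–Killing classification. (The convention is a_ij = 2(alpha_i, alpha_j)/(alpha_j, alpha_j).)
The matrix has rank 5 with 2's on the diagonal. Reading the off-diagonal entries as Dynkin edges (a single edge where a_ij = a_ji = -1; a double or triple edge where a_ij * a_ji = 2 or 3), the diagram is a chain of 3 nodes with a fork of two nodes at one end (D_5). One simple-root ordering that puts it in standard form is (alpha_2, alpha_4, alpha_3, alpha_5, alpha_1). So the algebra is type D_5, i.e. so(10).

D_5 (so(10))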